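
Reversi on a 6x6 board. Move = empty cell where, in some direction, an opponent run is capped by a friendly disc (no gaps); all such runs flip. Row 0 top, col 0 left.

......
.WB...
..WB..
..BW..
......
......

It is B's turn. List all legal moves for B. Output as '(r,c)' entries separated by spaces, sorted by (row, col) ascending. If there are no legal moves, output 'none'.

(0,0): no bracket -> illegal
(0,1): no bracket -> illegal
(0,2): no bracket -> illegal
(1,0): flips 1 -> legal
(1,3): no bracket -> illegal
(2,0): no bracket -> illegal
(2,1): flips 1 -> legal
(2,4): no bracket -> illegal
(3,1): no bracket -> illegal
(3,4): flips 1 -> legal
(4,2): no bracket -> illegal
(4,3): flips 1 -> legal
(4,4): no bracket -> illegal

Answer: (1,0) (2,1) (3,4) (4,3)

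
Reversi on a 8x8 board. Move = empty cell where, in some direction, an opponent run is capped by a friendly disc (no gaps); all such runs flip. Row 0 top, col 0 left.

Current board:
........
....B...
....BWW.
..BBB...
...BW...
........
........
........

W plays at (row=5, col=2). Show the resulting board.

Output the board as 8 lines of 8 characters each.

Answer: ........
....B...
....BWW.
..BBW...
...WW...
..W.....
........
........

Derivation:
Place W at (5,2); scan 8 dirs for brackets.
Dir NW: first cell '.' (not opp) -> no flip
Dir N: first cell '.' (not opp) -> no flip
Dir NE: opp run (4,3) (3,4) capped by W -> flip
Dir W: first cell '.' (not opp) -> no flip
Dir E: first cell '.' (not opp) -> no flip
Dir SW: first cell '.' (not opp) -> no flip
Dir S: first cell '.' (not opp) -> no flip
Dir SE: first cell '.' (not opp) -> no flip
All flips: (3,4) (4,3)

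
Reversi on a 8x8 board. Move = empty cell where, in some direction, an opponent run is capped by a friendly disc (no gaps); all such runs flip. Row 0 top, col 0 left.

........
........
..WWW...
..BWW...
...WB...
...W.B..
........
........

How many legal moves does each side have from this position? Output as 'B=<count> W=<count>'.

Answer: B=7 W=8

Derivation:
-- B to move --
(1,1): flips 2 -> legal
(1,2): flips 1 -> legal
(1,3): no bracket -> illegal
(1,4): flips 3 -> legal
(1,5): no bracket -> illegal
(2,1): no bracket -> illegal
(2,5): no bracket -> illegal
(3,1): no bracket -> illegal
(3,5): flips 2 -> legal
(4,2): flips 1 -> legal
(4,5): no bracket -> illegal
(5,2): no bracket -> illegal
(5,4): flips 1 -> legal
(6,2): flips 1 -> legal
(6,3): no bracket -> illegal
(6,4): no bracket -> illegal
B mobility = 7
-- W to move --
(2,1): flips 1 -> legal
(3,1): flips 1 -> legal
(3,5): flips 1 -> legal
(4,1): flips 1 -> legal
(4,2): flips 1 -> legal
(4,5): flips 1 -> legal
(4,6): no bracket -> illegal
(5,4): flips 1 -> legal
(5,6): no bracket -> illegal
(6,4): no bracket -> illegal
(6,5): no bracket -> illegal
(6,6): flips 2 -> legal
W mobility = 8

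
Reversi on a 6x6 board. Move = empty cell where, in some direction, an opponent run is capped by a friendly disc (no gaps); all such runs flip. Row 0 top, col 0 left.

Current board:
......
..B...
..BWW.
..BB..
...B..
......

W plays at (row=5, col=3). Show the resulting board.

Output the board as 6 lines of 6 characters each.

Answer: ......
..B...
..BWW.
..BW..
...W..
...W..

Derivation:
Place W at (5,3); scan 8 dirs for brackets.
Dir NW: first cell '.' (not opp) -> no flip
Dir N: opp run (4,3) (3,3) capped by W -> flip
Dir NE: first cell '.' (not opp) -> no flip
Dir W: first cell '.' (not opp) -> no flip
Dir E: first cell '.' (not opp) -> no flip
Dir SW: edge -> no flip
Dir S: edge -> no flip
Dir SE: edge -> no flip
All flips: (3,3) (4,3)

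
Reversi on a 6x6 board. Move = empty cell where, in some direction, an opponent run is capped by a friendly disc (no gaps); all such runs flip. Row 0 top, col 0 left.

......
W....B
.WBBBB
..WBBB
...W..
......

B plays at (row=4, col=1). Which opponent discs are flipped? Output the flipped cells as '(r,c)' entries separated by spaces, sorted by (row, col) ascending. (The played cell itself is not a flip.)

Dir NW: first cell '.' (not opp) -> no flip
Dir N: first cell '.' (not opp) -> no flip
Dir NE: opp run (3,2) capped by B -> flip
Dir W: first cell '.' (not opp) -> no flip
Dir E: first cell '.' (not opp) -> no flip
Dir SW: first cell '.' (not opp) -> no flip
Dir S: first cell '.' (not opp) -> no flip
Dir SE: first cell '.' (not opp) -> no flip

Answer: (3,2)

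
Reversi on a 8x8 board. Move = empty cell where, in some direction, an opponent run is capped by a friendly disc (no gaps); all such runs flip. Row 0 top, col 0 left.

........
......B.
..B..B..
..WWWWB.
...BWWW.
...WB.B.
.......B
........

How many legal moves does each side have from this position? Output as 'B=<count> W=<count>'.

-- B to move --
(2,1): flips 1 -> legal
(2,3): flips 3 -> legal
(2,4): flips 2 -> legal
(2,6): no bracket -> illegal
(3,1): flips 4 -> legal
(3,7): no bracket -> illegal
(4,1): no bracket -> illegal
(4,2): flips 1 -> legal
(4,7): flips 3 -> legal
(5,2): flips 1 -> legal
(5,5): flips 4 -> legal
(5,7): no bracket -> illegal
(6,2): no bracket -> illegal
(6,3): flips 1 -> legal
(6,4): no bracket -> illegal
B mobility = 9
-- W to move --
(0,5): no bracket -> illegal
(0,6): no bracket -> illegal
(0,7): flips 2 -> legal
(1,1): flips 1 -> legal
(1,2): flips 1 -> legal
(1,3): no bracket -> illegal
(1,4): no bracket -> illegal
(1,5): flips 1 -> legal
(1,7): no bracket -> illegal
(2,1): no bracket -> illegal
(2,3): no bracket -> illegal
(2,4): no bracket -> illegal
(2,6): flips 1 -> legal
(2,7): flips 1 -> legal
(3,1): no bracket -> illegal
(3,7): flips 1 -> legal
(4,2): flips 1 -> legal
(4,7): no bracket -> illegal
(5,2): flips 1 -> legal
(5,5): flips 1 -> legal
(5,7): no bracket -> illegal
(6,3): flips 1 -> legal
(6,4): flips 1 -> legal
(6,5): flips 2 -> legal
(6,6): flips 1 -> legal
(7,6): no bracket -> illegal
(7,7): no bracket -> illegal
W mobility = 14

Answer: B=9 W=14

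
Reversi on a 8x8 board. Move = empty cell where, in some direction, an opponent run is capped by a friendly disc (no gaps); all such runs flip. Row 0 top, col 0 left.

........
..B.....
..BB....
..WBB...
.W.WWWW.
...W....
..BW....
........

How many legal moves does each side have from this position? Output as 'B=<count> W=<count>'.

-- B to move --
(2,1): no bracket -> illegal
(3,0): no bracket -> illegal
(3,1): flips 1 -> legal
(3,5): flips 2 -> legal
(3,6): no bracket -> illegal
(3,7): no bracket -> illegal
(4,0): no bracket -> illegal
(4,2): flips 1 -> legal
(4,7): no bracket -> illegal
(5,0): flips 2 -> legal
(5,1): no bracket -> illegal
(5,2): flips 1 -> legal
(5,4): flips 1 -> legal
(5,5): flips 1 -> legal
(5,6): flips 1 -> legal
(5,7): no bracket -> illegal
(6,4): flips 1 -> legal
(7,2): no bracket -> illegal
(7,3): flips 3 -> legal
(7,4): no bracket -> illegal
B mobility = 10
-- W to move --
(0,1): flips 3 -> legal
(0,2): flips 2 -> legal
(0,3): no bracket -> illegal
(1,1): flips 2 -> legal
(1,3): flips 2 -> legal
(1,4): flips 1 -> legal
(2,1): no bracket -> illegal
(2,4): flips 1 -> legal
(2,5): flips 1 -> legal
(3,1): no bracket -> illegal
(3,5): flips 2 -> legal
(4,2): no bracket -> illegal
(5,1): no bracket -> illegal
(5,2): no bracket -> illegal
(6,1): flips 1 -> legal
(7,1): flips 1 -> legal
(7,2): no bracket -> illegal
(7,3): no bracket -> illegal
W mobility = 10

Answer: B=10 W=10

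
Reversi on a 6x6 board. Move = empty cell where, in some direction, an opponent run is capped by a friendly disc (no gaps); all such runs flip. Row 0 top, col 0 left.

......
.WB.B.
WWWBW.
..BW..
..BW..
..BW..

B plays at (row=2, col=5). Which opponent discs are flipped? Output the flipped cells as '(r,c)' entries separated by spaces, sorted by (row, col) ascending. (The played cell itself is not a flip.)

Answer: (2,4)

Derivation:
Dir NW: first cell 'B' (not opp) -> no flip
Dir N: first cell '.' (not opp) -> no flip
Dir NE: edge -> no flip
Dir W: opp run (2,4) capped by B -> flip
Dir E: edge -> no flip
Dir SW: first cell '.' (not opp) -> no flip
Dir S: first cell '.' (not opp) -> no flip
Dir SE: edge -> no flip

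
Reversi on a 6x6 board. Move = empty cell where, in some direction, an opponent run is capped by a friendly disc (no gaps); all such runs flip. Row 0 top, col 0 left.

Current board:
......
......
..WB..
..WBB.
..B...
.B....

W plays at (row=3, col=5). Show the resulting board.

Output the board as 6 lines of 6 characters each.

Answer: ......
......
..WB..
..WWWW
..B...
.B....

Derivation:
Place W at (3,5); scan 8 dirs for brackets.
Dir NW: first cell '.' (not opp) -> no flip
Dir N: first cell '.' (not opp) -> no flip
Dir NE: edge -> no flip
Dir W: opp run (3,4) (3,3) capped by W -> flip
Dir E: edge -> no flip
Dir SW: first cell '.' (not opp) -> no flip
Dir S: first cell '.' (not opp) -> no flip
Dir SE: edge -> no flip
All flips: (3,3) (3,4)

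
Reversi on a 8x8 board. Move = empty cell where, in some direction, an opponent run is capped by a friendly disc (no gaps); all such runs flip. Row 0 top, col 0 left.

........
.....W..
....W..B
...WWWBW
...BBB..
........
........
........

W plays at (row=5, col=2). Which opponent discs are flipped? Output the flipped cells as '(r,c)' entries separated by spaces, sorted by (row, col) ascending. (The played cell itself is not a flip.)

Answer: (4,3)

Derivation:
Dir NW: first cell '.' (not opp) -> no flip
Dir N: first cell '.' (not opp) -> no flip
Dir NE: opp run (4,3) capped by W -> flip
Dir W: first cell '.' (not opp) -> no flip
Dir E: first cell '.' (not opp) -> no flip
Dir SW: first cell '.' (not opp) -> no flip
Dir S: first cell '.' (not opp) -> no flip
Dir SE: first cell '.' (not opp) -> no flip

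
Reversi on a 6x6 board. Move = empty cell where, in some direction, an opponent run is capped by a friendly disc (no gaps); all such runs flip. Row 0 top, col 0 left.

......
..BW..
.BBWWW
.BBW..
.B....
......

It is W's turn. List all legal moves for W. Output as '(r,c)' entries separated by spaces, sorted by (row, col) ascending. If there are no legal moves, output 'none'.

(0,1): flips 1 -> legal
(0,2): no bracket -> illegal
(0,3): no bracket -> illegal
(1,0): no bracket -> illegal
(1,1): flips 2 -> legal
(2,0): flips 2 -> legal
(3,0): flips 2 -> legal
(4,0): flips 2 -> legal
(4,2): no bracket -> illegal
(4,3): no bracket -> illegal
(5,0): flips 2 -> legal
(5,1): no bracket -> illegal
(5,2): no bracket -> illegal

Answer: (0,1) (1,1) (2,0) (3,0) (4,0) (5,0)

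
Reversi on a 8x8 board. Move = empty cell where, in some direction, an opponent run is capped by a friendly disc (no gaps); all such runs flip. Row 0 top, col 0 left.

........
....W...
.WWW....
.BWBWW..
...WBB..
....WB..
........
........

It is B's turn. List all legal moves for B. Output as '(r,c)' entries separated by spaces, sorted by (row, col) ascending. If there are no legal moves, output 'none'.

Answer: (1,1) (1,2) (1,3) (2,4) (2,5) (2,6) (3,6) (4,2) (5,3) (6,3) (6,4)

Derivation:
(0,3): no bracket -> illegal
(0,4): no bracket -> illegal
(0,5): no bracket -> illegal
(1,0): no bracket -> illegal
(1,1): flips 2 -> legal
(1,2): flips 2 -> legal
(1,3): flips 2 -> legal
(1,5): no bracket -> illegal
(2,0): no bracket -> illegal
(2,4): flips 1 -> legal
(2,5): flips 1 -> legal
(2,6): flips 1 -> legal
(3,0): no bracket -> illegal
(3,6): flips 2 -> legal
(4,1): no bracket -> illegal
(4,2): flips 1 -> legal
(4,6): no bracket -> illegal
(5,2): no bracket -> illegal
(5,3): flips 2 -> legal
(6,3): flips 1 -> legal
(6,4): flips 1 -> legal
(6,5): no bracket -> illegal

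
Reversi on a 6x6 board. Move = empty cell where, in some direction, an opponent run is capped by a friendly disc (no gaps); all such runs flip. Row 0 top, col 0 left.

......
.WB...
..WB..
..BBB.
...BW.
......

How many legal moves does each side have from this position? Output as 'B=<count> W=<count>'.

-- B to move --
(0,0): flips 2 -> legal
(0,1): no bracket -> illegal
(0,2): no bracket -> illegal
(1,0): flips 1 -> legal
(1,3): no bracket -> illegal
(2,0): no bracket -> illegal
(2,1): flips 1 -> legal
(3,1): no bracket -> illegal
(3,5): no bracket -> illegal
(4,5): flips 1 -> legal
(5,3): no bracket -> illegal
(5,4): flips 1 -> legal
(5,5): flips 1 -> legal
B mobility = 6
-- W to move --
(0,1): no bracket -> illegal
(0,2): flips 1 -> legal
(0,3): no bracket -> illegal
(1,3): flips 1 -> legal
(1,4): no bracket -> illegal
(2,1): no bracket -> illegal
(2,4): flips 2 -> legal
(2,5): no bracket -> illegal
(3,1): no bracket -> illegal
(3,5): no bracket -> illegal
(4,1): no bracket -> illegal
(4,2): flips 2 -> legal
(4,5): no bracket -> illegal
(5,2): no bracket -> illegal
(5,3): no bracket -> illegal
(5,4): no bracket -> illegal
W mobility = 4

Answer: B=6 W=4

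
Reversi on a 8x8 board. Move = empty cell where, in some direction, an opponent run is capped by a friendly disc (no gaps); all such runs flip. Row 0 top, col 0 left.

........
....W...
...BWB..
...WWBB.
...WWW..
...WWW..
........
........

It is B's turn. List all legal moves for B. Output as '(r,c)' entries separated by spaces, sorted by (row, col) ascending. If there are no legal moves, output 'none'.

(0,3): flips 1 -> legal
(0,4): no bracket -> illegal
(0,5): flips 1 -> legal
(1,3): flips 1 -> legal
(1,5): no bracket -> illegal
(2,2): no bracket -> illegal
(3,2): flips 2 -> legal
(4,2): no bracket -> illegal
(4,6): no bracket -> illegal
(5,2): flips 2 -> legal
(5,6): flips 2 -> legal
(6,2): flips 2 -> legal
(6,3): flips 5 -> legal
(6,4): no bracket -> illegal
(6,5): flips 2 -> legal
(6,6): no bracket -> illegal

Answer: (0,3) (0,5) (1,3) (3,2) (5,2) (5,6) (6,2) (6,3) (6,5)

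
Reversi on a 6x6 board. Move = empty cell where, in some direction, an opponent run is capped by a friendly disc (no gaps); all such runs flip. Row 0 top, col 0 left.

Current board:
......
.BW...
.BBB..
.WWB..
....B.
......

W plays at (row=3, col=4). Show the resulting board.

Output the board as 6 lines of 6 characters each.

Place W at (3,4); scan 8 dirs for brackets.
Dir NW: opp run (2,3) capped by W -> flip
Dir N: first cell '.' (not opp) -> no flip
Dir NE: first cell '.' (not opp) -> no flip
Dir W: opp run (3,3) capped by W -> flip
Dir E: first cell '.' (not opp) -> no flip
Dir SW: first cell '.' (not opp) -> no flip
Dir S: opp run (4,4), next='.' -> no flip
Dir SE: first cell '.' (not opp) -> no flip
All flips: (2,3) (3,3)

Answer: ......
.BW...
.BBW..
.WWWW.
....B.
......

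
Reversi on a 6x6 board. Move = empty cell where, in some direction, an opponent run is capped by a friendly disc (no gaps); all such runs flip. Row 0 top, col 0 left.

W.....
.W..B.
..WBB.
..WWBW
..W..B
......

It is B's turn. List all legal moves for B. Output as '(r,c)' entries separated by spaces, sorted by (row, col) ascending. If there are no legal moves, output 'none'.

Answer: (2,1) (2,5) (3,1) (4,1) (4,3) (5,1)

Derivation:
(0,1): no bracket -> illegal
(0,2): no bracket -> illegal
(1,0): no bracket -> illegal
(1,2): no bracket -> illegal
(1,3): no bracket -> illegal
(2,0): no bracket -> illegal
(2,1): flips 1 -> legal
(2,5): flips 1 -> legal
(3,1): flips 2 -> legal
(4,1): flips 1 -> legal
(4,3): flips 1 -> legal
(4,4): no bracket -> illegal
(5,1): flips 2 -> legal
(5,2): no bracket -> illegal
(5,3): no bracket -> illegal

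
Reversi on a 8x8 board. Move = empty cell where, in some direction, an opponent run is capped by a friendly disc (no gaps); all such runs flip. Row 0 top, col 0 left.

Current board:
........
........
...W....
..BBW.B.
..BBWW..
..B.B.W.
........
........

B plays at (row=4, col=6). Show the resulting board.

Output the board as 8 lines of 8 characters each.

Place B at (4,6); scan 8 dirs for brackets.
Dir NW: first cell '.' (not opp) -> no flip
Dir N: first cell 'B' (not opp) -> no flip
Dir NE: first cell '.' (not opp) -> no flip
Dir W: opp run (4,5) (4,4) capped by B -> flip
Dir E: first cell '.' (not opp) -> no flip
Dir SW: first cell '.' (not opp) -> no flip
Dir S: opp run (5,6), next='.' -> no flip
Dir SE: first cell '.' (not opp) -> no flip
All flips: (4,4) (4,5)

Answer: ........
........
...W....
..BBW.B.
..BBBBB.
..B.B.W.
........
........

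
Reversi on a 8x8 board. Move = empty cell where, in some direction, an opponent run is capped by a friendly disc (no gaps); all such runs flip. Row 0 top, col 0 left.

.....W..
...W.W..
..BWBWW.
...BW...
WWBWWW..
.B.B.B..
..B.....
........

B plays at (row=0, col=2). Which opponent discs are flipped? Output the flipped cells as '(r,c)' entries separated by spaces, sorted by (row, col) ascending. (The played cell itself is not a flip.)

Answer: (1,3)

Derivation:
Dir NW: edge -> no flip
Dir N: edge -> no flip
Dir NE: edge -> no flip
Dir W: first cell '.' (not opp) -> no flip
Dir E: first cell '.' (not opp) -> no flip
Dir SW: first cell '.' (not opp) -> no flip
Dir S: first cell '.' (not opp) -> no flip
Dir SE: opp run (1,3) capped by B -> flip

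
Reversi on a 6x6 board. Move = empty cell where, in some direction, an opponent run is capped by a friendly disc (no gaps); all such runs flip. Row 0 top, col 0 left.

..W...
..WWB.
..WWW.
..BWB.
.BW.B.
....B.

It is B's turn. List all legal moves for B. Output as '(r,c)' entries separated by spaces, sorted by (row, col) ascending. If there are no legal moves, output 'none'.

Answer: (0,1) (1,1) (4,3) (5,2)

Derivation:
(0,1): flips 2 -> legal
(0,3): no bracket -> illegal
(0,4): no bracket -> illegal
(1,1): flips 4 -> legal
(1,5): no bracket -> illegal
(2,1): no bracket -> illegal
(2,5): no bracket -> illegal
(3,1): no bracket -> illegal
(3,5): no bracket -> illegal
(4,3): flips 1 -> legal
(5,1): no bracket -> illegal
(5,2): flips 1 -> legal
(5,3): no bracket -> illegal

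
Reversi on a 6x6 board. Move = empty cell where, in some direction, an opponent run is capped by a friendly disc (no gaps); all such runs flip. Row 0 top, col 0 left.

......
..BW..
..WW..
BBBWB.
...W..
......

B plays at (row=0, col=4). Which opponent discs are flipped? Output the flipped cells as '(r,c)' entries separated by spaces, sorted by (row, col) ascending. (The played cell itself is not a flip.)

Dir NW: edge -> no flip
Dir N: edge -> no flip
Dir NE: edge -> no flip
Dir W: first cell '.' (not opp) -> no flip
Dir E: first cell '.' (not opp) -> no flip
Dir SW: opp run (1,3) (2,2) capped by B -> flip
Dir S: first cell '.' (not opp) -> no flip
Dir SE: first cell '.' (not opp) -> no flip

Answer: (1,3) (2,2)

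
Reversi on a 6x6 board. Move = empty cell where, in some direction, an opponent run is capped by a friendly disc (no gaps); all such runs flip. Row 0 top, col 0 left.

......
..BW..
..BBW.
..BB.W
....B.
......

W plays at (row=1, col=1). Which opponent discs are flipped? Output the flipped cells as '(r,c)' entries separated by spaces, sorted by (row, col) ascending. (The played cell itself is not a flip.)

Answer: (1,2)

Derivation:
Dir NW: first cell '.' (not opp) -> no flip
Dir N: first cell '.' (not opp) -> no flip
Dir NE: first cell '.' (not opp) -> no flip
Dir W: first cell '.' (not opp) -> no flip
Dir E: opp run (1,2) capped by W -> flip
Dir SW: first cell '.' (not opp) -> no flip
Dir S: first cell '.' (not opp) -> no flip
Dir SE: opp run (2,2) (3,3) (4,4), next='.' -> no flip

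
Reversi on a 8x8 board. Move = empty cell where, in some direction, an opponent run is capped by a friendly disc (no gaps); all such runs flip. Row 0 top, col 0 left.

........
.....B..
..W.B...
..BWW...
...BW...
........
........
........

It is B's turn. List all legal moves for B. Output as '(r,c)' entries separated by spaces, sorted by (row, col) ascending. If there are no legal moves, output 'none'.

Answer: (1,2) (2,3) (2,5) (3,5) (4,2) (4,5) (5,4)

Derivation:
(1,1): no bracket -> illegal
(1,2): flips 1 -> legal
(1,3): no bracket -> illegal
(2,1): no bracket -> illegal
(2,3): flips 1 -> legal
(2,5): flips 1 -> legal
(3,1): no bracket -> illegal
(3,5): flips 2 -> legal
(4,2): flips 1 -> legal
(4,5): flips 1 -> legal
(5,3): no bracket -> illegal
(5,4): flips 2 -> legal
(5,5): no bracket -> illegal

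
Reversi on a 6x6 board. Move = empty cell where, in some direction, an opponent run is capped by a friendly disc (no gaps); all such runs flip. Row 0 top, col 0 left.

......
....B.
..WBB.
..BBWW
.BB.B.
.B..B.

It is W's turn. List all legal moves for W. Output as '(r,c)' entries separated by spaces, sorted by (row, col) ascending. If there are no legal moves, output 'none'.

(0,3): no bracket -> illegal
(0,4): flips 2 -> legal
(0,5): no bracket -> illegal
(1,2): flips 1 -> legal
(1,3): flips 1 -> legal
(1,5): no bracket -> illegal
(2,1): no bracket -> illegal
(2,5): flips 2 -> legal
(3,0): no bracket -> illegal
(3,1): flips 2 -> legal
(4,0): no bracket -> illegal
(4,3): no bracket -> illegal
(4,5): no bracket -> illegal
(5,0): no bracket -> illegal
(5,2): flips 2 -> legal
(5,3): flips 1 -> legal
(5,5): flips 2 -> legal

Answer: (0,4) (1,2) (1,3) (2,5) (3,1) (5,2) (5,3) (5,5)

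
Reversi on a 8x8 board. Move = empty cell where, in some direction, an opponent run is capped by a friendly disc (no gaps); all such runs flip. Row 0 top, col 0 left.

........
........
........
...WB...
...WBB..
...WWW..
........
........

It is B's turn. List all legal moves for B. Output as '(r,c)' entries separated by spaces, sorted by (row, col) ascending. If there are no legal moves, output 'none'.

(2,2): flips 1 -> legal
(2,3): no bracket -> illegal
(2,4): no bracket -> illegal
(3,2): flips 1 -> legal
(4,2): flips 1 -> legal
(4,6): no bracket -> illegal
(5,2): flips 1 -> legal
(5,6): no bracket -> illegal
(6,2): flips 1 -> legal
(6,3): flips 1 -> legal
(6,4): flips 1 -> legal
(6,5): flips 1 -> legal
(6,6): flips 1 -> legal

Answer: (2,2) (3,2) (4,2) (5,2) (6,2) (6,3) (6,4) (6,5) (6,6)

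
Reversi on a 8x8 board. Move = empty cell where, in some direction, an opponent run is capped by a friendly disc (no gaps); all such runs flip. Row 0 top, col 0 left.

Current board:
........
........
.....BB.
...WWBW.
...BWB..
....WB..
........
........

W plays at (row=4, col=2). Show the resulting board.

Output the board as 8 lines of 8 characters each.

Answer: ........
........
.....BB.
...WWBW.
..WWWB..
....WB..
........
........

Derivation:
Place W at (4,2); scan 8 dirs for brackets.
Dir NW: first cell '.' (not opp) -> no flip
Dir N: first cell '.' (not opp) -> no flip
Dir NE: first cell 'W' (not opp) -> no flip
Dir W: first cell '.' (not opp) -> no flip
Dir E: opp run (4,3) capped by W -> flip
Dir SW: first cell '.' (not opp) -> no flip
Dir S: first cell '.' (not opp) -> no flip
Dir SE: first cell '.' (not opp) -> no flip
All flips: (4,3)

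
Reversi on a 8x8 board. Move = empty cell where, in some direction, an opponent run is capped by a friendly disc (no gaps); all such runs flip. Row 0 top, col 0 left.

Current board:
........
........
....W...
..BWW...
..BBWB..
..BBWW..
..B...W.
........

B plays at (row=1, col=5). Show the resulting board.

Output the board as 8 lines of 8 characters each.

Place B at (1,5); scan 8 dirs for brackets.
Dir NW: first cell '.' (not opp) -> no flip
Dir N: first cell '.' (not opp) -> no flip
Dir NE: first cell '.' (not opp) -> no flip
Dir W: first cell '.' (not opp) -> no flip
Dir E: first cell '.' (not opp) -> no flip
Dir SW: opp run (2,4) (3,3) capped by B -> flip
Dir S: first cell '.' (not opp) -> no flip
Dir SE: first cell '.' (not opp) -> no flip
All flips: (2,4) (3,3)

Answer: ........
.....B..
....B...
..BBW...
..BBWB..
..BBWW..
..B...W.
........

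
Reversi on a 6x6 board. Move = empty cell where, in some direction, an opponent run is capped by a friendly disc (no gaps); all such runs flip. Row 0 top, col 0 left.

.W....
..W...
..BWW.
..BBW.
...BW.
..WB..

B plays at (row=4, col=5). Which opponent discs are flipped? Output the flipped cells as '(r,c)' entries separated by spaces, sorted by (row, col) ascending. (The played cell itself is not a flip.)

Dir NW: opp run (3,4) (2,3) (1,2) (0,1), next=edge -> no flip
Dir N: first cell '.' (not opp) -> no flip
Dir NE: edge -> no flip
Dir W: opp run (4,4) capped by B -> flip
Dir E: edge -> no flip
Dir SW: first cell '.' (not opp) -> no flip
Dir S: first cell '.' (not opp) -> no flip
Dir SE: edge -> no flip

Answer: (4,4)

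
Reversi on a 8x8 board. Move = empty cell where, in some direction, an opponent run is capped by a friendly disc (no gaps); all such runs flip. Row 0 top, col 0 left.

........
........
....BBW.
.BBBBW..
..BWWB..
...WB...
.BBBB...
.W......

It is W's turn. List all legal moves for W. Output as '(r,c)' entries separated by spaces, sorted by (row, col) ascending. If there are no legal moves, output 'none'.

Answer: (1,3) (1,4) (1,5) (1,6) (2,0) (2,1) (2,2) (2,3) (3,0) (4,1) (4,6) (5,1) (5,5) (6,5) (7,3) (7,4) (7,5)

Derivation:
(1,3): flips 1 -> legal
(1,4): flips 2 -> legal
(1,5): flips 1 -> legal
(1,6): flips 2 -> legal
(2,0): flips 2 -> legal
(2,1): flips 1 -> legal
(2,2): flips 1 -> legal
(2,3): flips 3 -> legal
(3,0): flips 4 -> legal
(3,6): no bracket -> illegal
(4,0): no bracket -> illegal
(4,1): flips 1 -> legal
(4,6): flips 1 -> legal
(5,0): no bracket -> illegal
(5,1): flips 1 -> legal
(5,2): no bracket -> illegal
(5,5): flips 2 -> legal
(5,6): no bracket -> illegal
(6,0): no bracket -> illegal
(6,5): flips 1 -> legal
(7,0): no bracket -> illegal
(7,2): no bracket -> illegal
(7,3): flips 1 -> legal
(7,4): flips 2 -> legal
(7,5): flips 1 -> legal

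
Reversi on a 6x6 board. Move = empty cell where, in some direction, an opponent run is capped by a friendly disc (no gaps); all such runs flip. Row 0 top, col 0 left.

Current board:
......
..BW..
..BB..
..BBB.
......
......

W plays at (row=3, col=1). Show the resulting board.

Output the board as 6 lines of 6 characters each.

Answer: ......
..BW..
..WB..
.WBBB.
......
......

Derivation:
Place W at (3,1); scan 8 dirs for brackets.
Dir NW: first cell '.' (not opp) -> no flip
Dir N: first cell '.' (not opp) -> no flip
Dir NE: opp run (2,2) capped by W -> flip
Dir W: first cell '.' (not opp) -> no flip
Dir E: opp run (3,2) (3,3) (3,4), next='.' -> no flip
Dir SW: first cell '.' (not opp) -> no flip
Dir S: first cell '.' (not opp) -> no flip
Dir SE: first cell '.' (not opp) -> no flip
All flips: (2,2)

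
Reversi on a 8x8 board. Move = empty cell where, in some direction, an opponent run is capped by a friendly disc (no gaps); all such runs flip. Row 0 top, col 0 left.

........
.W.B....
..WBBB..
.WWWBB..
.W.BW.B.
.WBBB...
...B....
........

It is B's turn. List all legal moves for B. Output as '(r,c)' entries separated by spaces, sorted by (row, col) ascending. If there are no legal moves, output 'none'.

(0,0): no bracket -> illegal
(0,1): no bracket -> illegal
(0,2): no bracket -> illegal
(1,0): no bracket -> illegal
(1,2): no bracket -> illegal
(2,0): no bracket -> illegal
(2,1): flips 2 -> legal
(3,0): flips 4 -> legal
(4,0): flips 2 -> legal
(4,2): flips 1 -> legal
(4,5): flips 1 -> legal
(5,0): flips 3 -> legal
(5,5): no bracket -> illegal
(6,0): no bracket -> illegal
(6,1): no bracket -> illegal
(6,2): no bracket -> illegal

Answer: (2,1) (3,0) (4,0) (4,2) (4,5) (5,0)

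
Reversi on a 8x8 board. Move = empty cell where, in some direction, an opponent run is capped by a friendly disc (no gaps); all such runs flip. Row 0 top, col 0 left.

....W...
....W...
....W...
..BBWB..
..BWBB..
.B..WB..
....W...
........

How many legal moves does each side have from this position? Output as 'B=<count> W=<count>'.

Answer: B=8 W=8

Derivation:
-- B to move --
(0,3): no bracket -> illegal
(0,5): no bracket -> illegal
(1,3): flips 1 -> legal
(1,5): flips 1 -> legal
(2,3): flips 1 -> legal
(2,5): no bracket -> illegal
(5,2): no bracket -> illegal
(5,3): flips 2 -> legal
(6,3): flips 1 -> legal
(6,5): flips 2 -> legal
(7,3): flips 1 -> legal
(7,4): flips 2 -> legal
(7,5): no bracket -> illegal
B mobility = 8
-- W to move --
(2,1): flips 1 -> legal
(2,2): no bracket -> illegal
(2,3): flips 1 -> legal
(2,5): no bracket -> illegal
(2,6): no bracket -> illegal
(3,1): flips 2 -> legal
(3,6): flips 2 -> legal
(4,0): no bracket -> illegal
(4,1): flips 1 -> legal
(4,6): flips 4 -> legal
(5,0): no bracket -> illegal
(5,2): no bracket -> illegal
(5,3): no bracket -> illegal
(5,6): flips 2 -> legal
(6,0): flips 3 -> legal
(6,1): no bracket -> illegal
(6,2): no bracket -> illegal
(6,5): no bracket -> illegal
(6,6): no bracket -> illegal
W mobility = 8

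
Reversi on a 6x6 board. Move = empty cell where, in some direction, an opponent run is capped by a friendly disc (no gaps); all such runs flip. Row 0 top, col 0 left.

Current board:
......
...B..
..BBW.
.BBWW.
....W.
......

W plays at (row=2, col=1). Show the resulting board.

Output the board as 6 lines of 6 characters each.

Answer: ......
...B..
.WWWW.
.BBWW.
....W.
......

Derivation:
Place W at (2,1); scan 8 dirs for brackets.
Dir NW: first cell '.' (not opp) -> no flip
Dir N: first cell '.' (not opp) -> no flip
Dir NE: first cell '.' (not opp) -> no flip
Dir W: first cell '.' (not opp) -> no flip
Dir E: opp run (2,2) (2,3) capped by W -> flip
Dir SW: first cell '.' (not opp) -> no flip
Dir S: opp run (3,1), next='.' -> no flip
Dir SE: opp run (3,2), next='.' -> no flip
All flips: (2,2) (2,3)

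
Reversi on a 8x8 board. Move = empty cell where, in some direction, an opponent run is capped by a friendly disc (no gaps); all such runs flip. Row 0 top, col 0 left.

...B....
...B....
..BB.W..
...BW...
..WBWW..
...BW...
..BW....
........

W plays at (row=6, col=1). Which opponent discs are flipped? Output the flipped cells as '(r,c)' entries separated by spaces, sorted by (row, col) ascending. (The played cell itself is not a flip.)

Answer: (6,2)

Derivation:
Dir NW: first cell '.' (not opp) -> no flip
Dir N: first cell '.' (not opp) -> no flip
Dir NE: first cell '.' (not opp) -> no flip
Dir W: first cell '.' (not opp) -> no flip
Dir E: opp run (6,2) capped by W -> flip
Dir SW: first cell '.' (not opp) -> no flip
Dir S: first cell '.' (not opp) -> no flip
Dir SE: first cell '.' (not opp) -> no flip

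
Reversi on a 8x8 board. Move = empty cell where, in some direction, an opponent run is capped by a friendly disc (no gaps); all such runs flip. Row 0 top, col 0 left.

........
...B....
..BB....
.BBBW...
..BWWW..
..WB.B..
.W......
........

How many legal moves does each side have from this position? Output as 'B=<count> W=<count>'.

-- B to move --
(2,4): no bracket -> illegal
(2,5): no bracket -> illegal
(3,5): flips 3 -> legal
(3,6): no bracket -> illegal
(4,1): no bracket -> illegal
(4,6): flips 3 -> legal
(5,0): no bracket -> illegal
(5,1): flips 1 -> legal
(5,4): flips 1 -> legal
(5,6): flips 2 -> legal
(6,0): no bracket -> illegal
(6,2): flips 1 -> legal
(6,3): no bracket -> illegal
(7,0): no bracket -> illegal
(7,1): no bracket -> illegal
(7,2): no bracket -> illegal
B mobility = 6
-- W to move --
(0,2): no bracket -> illegal
(0,3): flips 3 -> legal
(0,4): no bracket -> illegal
(1,1): flips 2 -> legal
(1,2): flips 4 -> legal
(1,4): no bracket -> illegal
(2,0): no bracket -> illegal
(2,1): flips 1 -> legal
(2,4): no bracket -> illegal
(3,0): flips 3 -> legal
(4,0): no bracket -> illegal
(4,1): flips 1 -> legal
(4,6): no bracket -> illegal
(5,1): no bracket -> illegal
(5,4): flips 1 -> legal
(5,6): no bracket -> illegal
(6,2): flips 1 -> legal
(6,3): flips 1 -> legal
(6,4): no bracket -> illegal
(6,5): flips 1 -> legal
(6,6): flips 1 -> legal
W mobility = 11

Answer: B=6 W=11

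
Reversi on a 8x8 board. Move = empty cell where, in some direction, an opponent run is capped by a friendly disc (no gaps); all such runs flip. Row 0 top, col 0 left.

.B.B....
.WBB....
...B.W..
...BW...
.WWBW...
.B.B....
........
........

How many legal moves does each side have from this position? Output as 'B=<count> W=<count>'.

-- B to move --
(0,0): no bracket -> illegal
(0,2): no bracket -> illegal
(1,0): flips 1 -> legal
(1,4): no bracket -> illegal
(1,5): no bracket -> illegal
(1,6): flips 2 -> legal
(2,0): no bracket -> illegal
(2,1): flips 1 -> legal
(2,2): no bracket -> illegal
(2,4): no bracket -> illegal
(2,6): no bracket -> illegal
(3,0): no bracket -> illegal
(3,1): flips 2 -> legal
(3,2): no bracket -> illegal
(3,5): flips 2 -> legal
(3,6): no bracket -> illegal
(4,0): flips 2 -> legal
(4,5): flips 2 -> legal
(5,0): no bracket -> illegal
(5,2): no bracket -> illegal
(5,4): no bracket -> illegal
(5,5): flips 1 -> legal
B mobility = 8
-- W to move --
(0,0): no bracket -> illegal
(0,2): no bracket -> illegal
(0,4): no bracket -> illegal
(1,0): no bracket -> illegal
(1,4): flips 2 -> legal
(2,1): no bracket -> illegal
(2,2): flips 1 -> legal
(2,4): flips 1 -> legal
(3,2): flips 1 -> legal
(4,0): no bracket -> illegal
(5,0): no bracket -> illegal
(5,2): flips 1 -> legal
(5,4): no bracket -> illegal
(6,0): flips 1 -> legal
(6,1): flips 1 -> legal
(6,2): flips 1 -> legal
(6,3): no bracket -> illegal
(6,4): flips 1 -> legal
W mobility = 9

Answer: B=8 W=9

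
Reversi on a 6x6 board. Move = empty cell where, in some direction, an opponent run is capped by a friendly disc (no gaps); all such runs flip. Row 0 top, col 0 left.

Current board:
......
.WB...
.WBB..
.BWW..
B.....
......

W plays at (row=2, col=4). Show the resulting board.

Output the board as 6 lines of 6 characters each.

Place W at (2,4); scan 8 dirs for brackets.
Dir NW: first cell '.' (not opp) -> no flip
Dir N: first cell '.' (not opp) -> no flip
Dir NE: first cell '.' (not opp) -> no flip
Dir W: opp run (2,3) (2,2) capped by W -> flip
Dir E: first cell '.' (not opp) -> no flip
Dir SW: first cell 'W' (not opp) -> no flip
Dir S: first cell '.' (not opp) -> no flip
Dir SE: first cell '.' (not opp) -> no flip
All flips: (2,2) (2,3)

Answer: ......
.WB...
.WWWW.
.BWW..
B.....
......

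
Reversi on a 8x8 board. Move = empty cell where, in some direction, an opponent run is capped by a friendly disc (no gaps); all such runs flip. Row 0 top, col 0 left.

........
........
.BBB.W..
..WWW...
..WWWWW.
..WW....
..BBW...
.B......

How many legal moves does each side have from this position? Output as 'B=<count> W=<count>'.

Answer: B=6 W=9

Derivation:
-- B to move --
(1,4): no bracket -> illegal
(1,5): no bracket -> illegal
(1,6): no bracket -> illegal
(2,4): no bracket -> illegal
(2,6): no bracket -> illegal
(3,1): no bracket -> illegal
(3,5): flips 2 -> legal
(3,6): no bracket -> illegal
(3,7): no bracket -> illegal
(4,1): flips 2 -> legal
(4,7): no bracket -> illegal
(5,1): no bracket -> illegal
(5,4): flips 2 -> legal
(5,5): flips 2 -> legal
(5,6): flips 2 -> legal
(5,7): no bracket -> illegal
(6,1): no bracket -> illegal
(6,5): flips 1 -> legal
(7,3): no bracket -> illegal
(7,4): no bracket -> illegal
(7,5): no bracket -> illegal
B mobility = 6
-- W to move --
(1,0): flips 1 -> legal
(1,1): flips 1 -> legal
(1,2): flips 2 -> legal
(1,3): flips 1 -> legal
(1,4): flips 1 -> legal
(2,0): no bracket -> illegal
(2,4): no bracket -> illegal
(3,0): no bracket -> illegal
(3,1): no bracket -> illegal
(5,1): no bracket -> illegal
(5,4): no bracket -> illegal
(6,0): no bracket -> illegal
(6,1): flips 2 -> legal
(7,0): no bracket -> illegal
(7,2): flips 1 -> legal
(7,3): flips 1 -> legal
(7,4): flips 1 -> legal
W mobility = 9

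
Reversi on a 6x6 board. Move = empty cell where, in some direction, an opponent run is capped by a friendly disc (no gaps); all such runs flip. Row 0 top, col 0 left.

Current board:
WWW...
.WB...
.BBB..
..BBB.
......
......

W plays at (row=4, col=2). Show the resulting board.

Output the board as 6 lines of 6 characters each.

Place W at (4,2); scan 8 dirs for brackets.
Dir NW: first cell '.' (not opp) -> no flip
Dir N: opp run (3,2) (2,2) (1,2) capped by W -> flip
Dir NE: opp run (3,3), next='.' -> no flip
Dir W: first cell '.' (not opp) -> no flip
Dir E: first cell '.' (not opp) -> no flip
Dir SW: first cell '.' (not opp) -> no flip
Dir S: first cell '.' (not opp) -> no flip
Dir SE: first cell '.' (not opp) -> no flip
All flips: (1,2) (2,2) (3,2)

Answer: WWW...
.WW...
.BWB..
..WBB.
..W...
......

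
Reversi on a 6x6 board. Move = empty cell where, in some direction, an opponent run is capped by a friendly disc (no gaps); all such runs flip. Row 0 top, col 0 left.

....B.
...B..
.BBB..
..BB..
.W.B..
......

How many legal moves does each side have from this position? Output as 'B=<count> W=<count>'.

-- B to move --
(3,0): no bracket -> illegal
(3,1): no bracket -> illegal
(4,0): no bracket -> illegal
(4,2): no bracket -> illegal
(5,0): flips 1 -> legal
(5,1): no bracket -> illegal
(5,2): no bracket -> illegal
B mobility = 1
-- W to move --
(0,2): no bracket -> illegal
(0,3): no bracket -> illegal
(0,5): no bracket -> illegal
(1,0): no bracket -> illegal
(1,1): no bracket -> illegal
(1,2): no bracket -> illegal
(1,4): flips 2 -> legal
(1,5): no bracket -> illegal
(2,0): no bracket -> illegal
(2,4): no bracket -> illegal
(3,0): no bracket -> illegal
(3,1): no bracket -> illegal
(3,4): no bracket -> illegal
(4,2): no bracket -> illegal
(4,4): no bracket -> illegal
(5,2): no bracket -> illegal
(5,3): no bracket -> illegal
(5,4): no bracket -> illegal
W mobility = 1

Answer: B=1 W=1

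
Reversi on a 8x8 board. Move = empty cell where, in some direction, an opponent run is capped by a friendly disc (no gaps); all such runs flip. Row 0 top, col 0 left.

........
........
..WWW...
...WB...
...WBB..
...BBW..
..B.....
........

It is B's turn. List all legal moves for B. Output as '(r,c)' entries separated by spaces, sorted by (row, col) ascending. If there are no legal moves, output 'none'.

Answer: (1,1) (1,2) (1,3) (1,4) (3,2) (4,2) (5,2) (5,6) (6,5) (6,6)

Derivation:
(1,1): flips 2 -> legal
(1,2): flips 1 -> legal
(1,3): flips 3 -> legal
(1,4): flips 1 -> legal
(1,5): no bracket -> illegal
(2,1): no bracket -> illegal
(2,5): no bracket -> illegal
(3,1): no bracket -> illegal
(3,2): flips 2 -> legal
(3,5): no bracket -> illegal
(4,2): flips 1 -> legal
(4,6): no bracket -> illegal
(5,2): flips 1 -> legal
(5,6): flips 1 -> legal
(6,4): no bracket -> illegal
(6,5): flips 1 -> legal
(6,6): flips 1 -> legal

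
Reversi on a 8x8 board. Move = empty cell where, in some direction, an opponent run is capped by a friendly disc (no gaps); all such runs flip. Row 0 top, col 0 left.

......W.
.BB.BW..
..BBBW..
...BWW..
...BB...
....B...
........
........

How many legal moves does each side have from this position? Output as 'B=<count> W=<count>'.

-- B to move --
(0,4): no bracket -> illegal
(0,5): no bracket -> illegal
(0,7): no bracket -> illegal
(1,6): flips 3 -> legal
(1,7): no bracket -> illegal
(2,6): flips 2 -> legal
(3,6): flips 3 -> legal
(4,5): flips 1 -> legal
(4,6): flips 1 -> legal
B mobility = 5
-- W to move --
(0,0): no bracket -> illegal
(0,1): flips 2 -> legal
(0,2): no bracket -> illegal
(0,3): flips 1 -> legal
(0,4): flips 2 -> legal
(0,5): no bracket -> illegal
(1,0): no bracket -> illegal
(1,3): flips 2 -> legal
(2,0): no bracket -> illegal
(2,1): flips 3 -> legal
(3,1): no bracket -> illegal
(3,2): flips 1 -> legal
(4,2): flips 2 -> legal
(4,5): no bracket -> illegal
(5,2): flips 1 -> legal
(5,3): flips 1 -> legal
(5,5): no bracket -> illegal
(6,3): no bracket -> illegal
(6,4): flips 2 -> legal
(6,5): no bracket -> illegal
W mobility = 10

Answer: B=5 W=10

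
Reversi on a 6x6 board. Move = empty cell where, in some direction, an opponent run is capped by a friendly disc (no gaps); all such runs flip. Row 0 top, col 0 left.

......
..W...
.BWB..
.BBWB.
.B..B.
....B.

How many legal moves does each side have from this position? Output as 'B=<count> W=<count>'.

Answer: B=6 W=9

Derivation:
-- B to move --
(0,1): flips 1 -> legal
(0,2): flips 2 -> legal
(0,3): flips 1 -> legal
(1,1): flips 2 -> legal
(1,3): flips 1 -> legal
(2,4): no bracket -> illegal
(4,2): no bracket -> illegal
(4,3): flips 1 -> legal
B mobility = 6
-- W to move --
(1,0): no bracket -> illegal
(1,1): no bracket -> illegal
(1,3): flips 1 -> legal
(1,4): no bracket -> illegal
(2,0): flips 1 -> legal
(2,4): flips 1 -> legal
(2,5): no bracket -> illegal
(3,0): flips 3 -> legal
(3,5): flips 1 -> legal
(4,0): flips 1 -> legal
(4,2): flips 1 -> legal
(4,3): no bracket -> illegal
(4,5): flips 2 -> legal
(5,0): no bracket -> illegal
(5,1): no bracket -> illegal
(5,2): no bracket -> illegal
(5,3): no bracket -> illegal
(5,5): flips 1 -> legal
W mobility = 9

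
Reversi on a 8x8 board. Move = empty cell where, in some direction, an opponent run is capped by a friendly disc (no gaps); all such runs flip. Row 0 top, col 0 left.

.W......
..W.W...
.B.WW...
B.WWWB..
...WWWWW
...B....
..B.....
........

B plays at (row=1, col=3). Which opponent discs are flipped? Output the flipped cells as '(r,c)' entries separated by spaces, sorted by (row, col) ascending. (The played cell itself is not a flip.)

Dir NW: first cell '.' (not opp) -> no flip
Dir N: first cell '.' (not opp) -> no flip
Dir NE: first cell '.' (not opp) -> no flip
Dir W: opp run (1,2), next='.' -> no flip
Dir E: opp run (1,4), next='.' -> no flip
Dir SW: first cell '.' (not opp) -> no flip
Dir S: opp run (2,3) (3,3) (4,3) capped by B -> flip
Dir SE: opp run (2,4) capped by B -> flip

Answer: (2,3) (2,4) (3,3) (4,3)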